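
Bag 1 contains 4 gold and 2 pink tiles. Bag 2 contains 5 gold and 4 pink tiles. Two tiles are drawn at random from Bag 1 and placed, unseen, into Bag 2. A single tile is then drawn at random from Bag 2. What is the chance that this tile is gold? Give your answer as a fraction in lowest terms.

19/33

Condition on how many of the transferred tiles are gold (from Bag 1: 4 gold of 6; then Bag 2 has 11 total).
  0 gold: C(4,0)C(2,2)/C(6,2) = 1/15; then P = 5/11
  1 gold: C(4,1)C(2,1)/C(6,2) = 8/15; then P = 6/11
  2 gold: C(4,2)C(2,0)/C(6,2) = 2/5; then P = 7/11
P(gold from Bag 2) = 19/33 ≈ 0.5758.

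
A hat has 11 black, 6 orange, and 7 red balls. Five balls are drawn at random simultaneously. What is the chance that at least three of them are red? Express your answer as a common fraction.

32/253

Sum the hypergeometric tail for j = 3,…,5 red balls.
Favorable = C(7,3)·C(17,2) + C(7,4)·C(17,1) + C(7,5)·C(17,0) = 5376; total = C(24,5) = 42504.
P = 5376/42504 = 32/253 ≈ 0.1265.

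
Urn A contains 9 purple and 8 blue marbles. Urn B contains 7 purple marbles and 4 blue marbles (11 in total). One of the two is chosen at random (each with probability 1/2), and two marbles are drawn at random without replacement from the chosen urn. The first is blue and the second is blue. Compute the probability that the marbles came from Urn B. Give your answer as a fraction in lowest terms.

204/589

P(E | Urn A) = 7/34; P(E | Urn B) = 6/55.
P(E) = 1/2·7/34 + 1/2·6/55 = 589/3740.
By Bayes' rule, P(Urn B | E) = 3/55 / 589/3740 = 204/589 ≈ 0.3463.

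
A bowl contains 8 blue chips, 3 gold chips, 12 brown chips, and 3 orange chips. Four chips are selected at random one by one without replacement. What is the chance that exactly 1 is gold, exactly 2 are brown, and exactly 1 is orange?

297/7475

Unordered draws without replacement: count favorable combinations over C(26,4).
Favorable = C(8,0) · C(3,1) · C(12,2) · C(3,1) = 594; total = C(26,4) = 14950.
P = 594/14950 = 297/7475 ≈ 0.0397.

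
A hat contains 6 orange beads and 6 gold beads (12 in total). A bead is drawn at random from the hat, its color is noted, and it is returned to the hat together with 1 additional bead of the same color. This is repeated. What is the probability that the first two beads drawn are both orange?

7/26

After a orange draw the hat holds 7 orange out of 13.
P = (6/12)·(7/13) = 7/26 ≈ 0.2692.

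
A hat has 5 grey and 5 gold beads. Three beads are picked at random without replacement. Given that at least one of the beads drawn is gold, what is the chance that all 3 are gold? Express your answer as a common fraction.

P(all 3 gold) = C(5,3)/C(10,3) = 1/12; P(at least one gold) = 1 − C(5,3)/C(10,3) = 11/12.
Since 'all 3 gold' ⊆ 'at least one gold', P(all 3 | at least one) = 1/12 / 11/12 = 1/11 ≈ 0.0909.

1/11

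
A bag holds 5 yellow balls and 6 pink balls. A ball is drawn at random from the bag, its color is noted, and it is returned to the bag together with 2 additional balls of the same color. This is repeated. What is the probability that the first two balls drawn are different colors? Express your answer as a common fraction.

Either yellow then pink, or pink then yellow; after the first draw the total is 13.
P = (5/11)·(6/13) + (6/11)·(5/13) = 60/143 ≈ 0.4196.

60/143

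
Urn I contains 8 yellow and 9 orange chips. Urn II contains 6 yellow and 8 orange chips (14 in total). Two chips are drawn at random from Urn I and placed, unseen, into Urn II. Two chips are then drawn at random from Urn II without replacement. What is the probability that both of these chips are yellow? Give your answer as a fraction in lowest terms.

709/4080

Condition on how many of the transferred chips are yellow (from Urn I: 8 yellow of 17; then Urn II has 16 total).
  0 yellow: C(8,0)C(9,2)/C(17,2) = 9/34; then P = C(6,2)/C(16,2) = 1/8
  1 yellow: C(8,1)C(9,1)/C(17,2) = 9/17; then P = C(7,2)/C(16,2) = 7/40
  2 yellow: C(8,2)C(9,0)/C(17,2) = 7/34; then P = C(8,2)/C(16,2) = 7/30
P(both yellow) = 709/4080 ≈ 0.1738.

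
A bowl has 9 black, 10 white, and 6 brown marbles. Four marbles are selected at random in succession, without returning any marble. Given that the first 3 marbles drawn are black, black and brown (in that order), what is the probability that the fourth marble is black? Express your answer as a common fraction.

After removing 2 black, 1 brown, the bowl has 7 black out of 22 remaining.
P(fourth is black | given) = 7/22 ≈ 0.3182.

7/22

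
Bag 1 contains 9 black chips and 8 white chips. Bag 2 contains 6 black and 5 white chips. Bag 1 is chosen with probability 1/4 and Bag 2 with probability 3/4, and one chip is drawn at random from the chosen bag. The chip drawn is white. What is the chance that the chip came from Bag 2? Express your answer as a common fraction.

P(white | Bag 1) = 8/17; P(white | Bag 2) = 5/11.
P(white) = 1/4·8/17 + 3/4·5/11 = 343/748.
By Bayes' rule, P(Bag 2 | white) = 15/44 / 343/748 = 255/343 ≈ 0.7434.

255/343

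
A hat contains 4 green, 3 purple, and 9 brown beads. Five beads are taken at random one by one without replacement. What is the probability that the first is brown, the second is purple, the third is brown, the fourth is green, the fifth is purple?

Multiply the conditional probability of each draw in order, without replacement, so each draw removes one from its color and from the total.
P = (9/16) · (3/15) · (8/14) · (4/13) · (2/12) = 3/910 ≈ 0.0033.

3/910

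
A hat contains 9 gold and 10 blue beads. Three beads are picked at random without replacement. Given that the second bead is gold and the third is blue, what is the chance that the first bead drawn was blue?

9/17

P(first=blue and the second bead is gold and the third is blue) = (10/19)·(9/18)·(9/17) = 45/323.
P(E) = Σ over first color = 40/323 + 45/323 = 5/19.
By Bayes, P(first=blue | E) = 45/323 / 5/19 = 9/17 ≈ 0.5294.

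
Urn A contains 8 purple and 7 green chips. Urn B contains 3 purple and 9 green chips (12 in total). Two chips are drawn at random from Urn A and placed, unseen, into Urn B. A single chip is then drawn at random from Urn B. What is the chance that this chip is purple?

Condition on how many of the transferred chips are purple (from Urn A: 8 purple of 15; then Urn B has 14 total).
  0 purple: C(8,0)C(7,2)/C(15,2) = 1/5; then P = 3/14
  1 purple: C(8,1)C(7,1)/C(15,2) = 8/15; then P = 4/14
  2 purple: C(8,2)C(7,0)/C(15,2) = 4/15; then P = 5/14
P(purple from Urn B) = 61/210 ≈ 0.2905.

61/210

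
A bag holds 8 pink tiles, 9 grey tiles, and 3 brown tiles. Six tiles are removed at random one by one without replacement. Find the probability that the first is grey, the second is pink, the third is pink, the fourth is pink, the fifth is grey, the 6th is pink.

Multiply the conditional probability of each draw in order, without replacement, so each draw removes one from its color and from the total.
P = (9/20) · (8/19) · (7/18) · (6/17) · (8/16) · (5/15) = 7/1615 ≈ 0.0043.

7/1615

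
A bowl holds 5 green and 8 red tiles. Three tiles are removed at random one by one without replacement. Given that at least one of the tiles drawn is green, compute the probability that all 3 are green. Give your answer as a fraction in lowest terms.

1/23

P(all 3 green) = C(5,3)/C(13,3) = 5/143; P(at least one green) = 1 − C(8,3)/C(13,3) = 115/143.
Since 'all 3 green' ⊆ 'at least one green', P(all 3 | at least one) = 5/143 / 115/143 = 1/23 ≈ 0.0435.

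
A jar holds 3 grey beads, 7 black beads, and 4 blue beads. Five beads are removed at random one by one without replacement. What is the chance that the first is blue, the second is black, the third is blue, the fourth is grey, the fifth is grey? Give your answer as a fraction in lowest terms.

Multiply the conditional probability of each draw in order, without replacement, so each draw removes one from its color and from the total.
P = (4/14) · (7/13) · (3/12) · (3/11) · (2/10) = 3/1430 ≈ 0.0021.

3/1430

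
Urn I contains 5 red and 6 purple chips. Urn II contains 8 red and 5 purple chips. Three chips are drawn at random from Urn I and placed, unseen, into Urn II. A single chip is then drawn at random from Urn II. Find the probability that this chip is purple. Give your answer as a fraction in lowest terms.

73/176

Condition on how many of the transferred chips are purple (from Urn I: 6 purple of 11; then Urn II has 16 total).
  0 purple: C(6,0)C(5,3)/C(11,3) = 2/33; then P = 5/16
  1 purple: C(6,1)C(5,2)/C(11,3) = 4/11; then P = 6/16
  2 purple: C(6,2)C(5,1)/C(11,3) = 5/11; then P = 7/16
  3 purple: C(6,3)C(5,0)/C(11,3) = 4/33; then P = 8/16
P(purple from Urn II) = 73/176 ≈ 0.4148.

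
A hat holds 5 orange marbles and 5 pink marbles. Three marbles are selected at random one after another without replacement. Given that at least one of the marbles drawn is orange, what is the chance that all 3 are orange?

1/11

P(all 3 orange) = C(5,3)/C(10,3) = 1/12; P(at least one orange) = 1 − C(5,3)/C(10,3) = 11/12.
Since 'all 3 orange' ⊆ 'at least one orange', P(all 3 | at least one) = 1/12 / 11/12 = 1/11 ≈ 0.0909.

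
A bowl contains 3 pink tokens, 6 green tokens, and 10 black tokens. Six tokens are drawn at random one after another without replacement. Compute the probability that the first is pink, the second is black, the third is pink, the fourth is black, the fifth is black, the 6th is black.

Multiply the conditional probability of each draw in order, without replacement, so each draw removes one from its color and from the total.
P = (3/19) · (10/18) · (2/17) · (9/16) · (8/15) · (7/14) = 1/646 ≈ 0.0015.

1/646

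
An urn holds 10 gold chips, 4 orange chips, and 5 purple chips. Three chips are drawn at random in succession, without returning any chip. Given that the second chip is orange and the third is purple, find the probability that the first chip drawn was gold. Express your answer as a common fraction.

P(first=gold and the second chip is orange and the third is purple) = (10/19)·(4/18)·(5/17) = 100/2907.
P(E) = Σ over first color = 100/2907 + 10/969 + 40/2907 = 10/171.
By Bayes, P(first=gold | E) = 100/2907 / 10/171 = 10/17 ≈ 0.5882.

10/17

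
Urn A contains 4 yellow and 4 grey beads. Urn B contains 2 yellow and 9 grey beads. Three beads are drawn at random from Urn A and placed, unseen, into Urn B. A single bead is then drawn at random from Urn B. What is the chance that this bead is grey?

Condition on how many of the transferred beads are grey (from Urn A: 4 grey of 8; then Urn B has 14 total).
  0 grey: C(4,0)C(4,3)/C(8,3) = 1/14; then P = 9/14
  1 grey: C(4,1)C(4,2)/C(8,3) = 3/7; then P = 10/14
  2 grey: C(4,2)C(4,1)/C(8,3) = 3/7; then P = 11/14
  3 grey: C(4,3)C(4,0)/C(8,3) = 1/14; then P = 12/14
P(grey from Urn B) = 3/4 ≈ 0.7500.

3/4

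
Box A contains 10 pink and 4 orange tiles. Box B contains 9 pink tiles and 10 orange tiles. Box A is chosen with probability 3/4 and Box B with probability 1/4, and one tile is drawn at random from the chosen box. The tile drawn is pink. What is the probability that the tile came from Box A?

P(pink | Box A) = 5/7; P(pink | Box B) = 9/19.
P(pink) = 3/4·5/7 + 1/4·9/19 = 87/133.
By Bayes' rule, P(Box A | pink) = 15/28 / 87/133 = 95/116 ≈ 0.8190.

95/116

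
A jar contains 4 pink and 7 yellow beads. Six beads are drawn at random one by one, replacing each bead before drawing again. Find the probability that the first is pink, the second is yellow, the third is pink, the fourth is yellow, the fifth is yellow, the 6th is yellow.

Multiply the conditional probability of each draw in order, with replacement (the composition resets each draw).
P = (4/11) · (7/11) · (4/11) · (7/11) · (7/11) · (7/11) = 38416/1771561 ≈ 0.0217.

38416/1771561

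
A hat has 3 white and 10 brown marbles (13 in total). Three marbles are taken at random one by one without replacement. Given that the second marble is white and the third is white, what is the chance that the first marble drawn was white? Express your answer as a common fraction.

P(first=white and the second marble is white and the third is white) = (3/13)·(2/12)·(1/11) = 1/286.
P(E) = Σ over first color = 1/286 + 5/143 = 1/26.
By Bayes, P(first=white | E) = 1/286 / 1/26 = 1/11 ≈ 0.0909.

1/11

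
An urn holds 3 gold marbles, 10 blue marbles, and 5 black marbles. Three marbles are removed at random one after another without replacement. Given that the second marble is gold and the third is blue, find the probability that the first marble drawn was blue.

P(first=blue and the second marble is gold and the third is blue) = (10/18)·(3/17)·(9/16) = 15/272.
P(E) = Σ over first color = 5/408 + 15/272 + 25/816 = 5/51.
By Bayes, P(first=blue | E) = 15/272 / 5/51 = 9/16 ≈ 0.5625.

9/16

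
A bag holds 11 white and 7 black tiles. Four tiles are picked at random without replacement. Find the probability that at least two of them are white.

Sum the hypergeometric tail for j = 2,…,4 white tiles.
Favorable = C(11,2)·C(7,2) + C(11,3)·C(7,1) + C(11,4)·C(7,0) = 2640; total = C(18,4) = 3060.
P = 2640/3060 = 44/51 ≈ 0.8627.

44/51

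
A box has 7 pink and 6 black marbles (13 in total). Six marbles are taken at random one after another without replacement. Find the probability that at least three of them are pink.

679/858

Sum the hypergeometric tail for j = 3,…,6 pink marbles.
Favorable = C(7,3)·C(6,3) + C(7,4)·C(6,2) + C(7,5)·C(6,1) + C(7,6)·C(6,0) = 1358; total = C(13,6) = 1716.
P = 1358/1716 = 679/858 ≈ 0.7914.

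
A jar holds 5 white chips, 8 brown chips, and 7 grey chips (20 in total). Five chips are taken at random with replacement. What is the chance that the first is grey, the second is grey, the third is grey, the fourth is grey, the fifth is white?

2401/640000

Multiply the conditional probability of each draw in order, with replacement (the composition resets each draw).
P = (7/20) · (7/20) · (7/20) · (7/20) · (5/20) = 2401/640000 ≈ 0.0038.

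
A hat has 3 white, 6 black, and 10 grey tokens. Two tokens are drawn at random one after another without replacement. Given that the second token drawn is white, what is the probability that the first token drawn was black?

1/3

P(first=black and the second token drawn is white) = (6/19)·(3/18) = 1/19.
P(the second token drawn is white) = Σ over first color = 1/57 + 1/19 + 5/57 = 3/19.
By Bayes, P(first=black | the second token drawn is white) = 1/19 / 3/19 = 1/3 ≈ 0.3333.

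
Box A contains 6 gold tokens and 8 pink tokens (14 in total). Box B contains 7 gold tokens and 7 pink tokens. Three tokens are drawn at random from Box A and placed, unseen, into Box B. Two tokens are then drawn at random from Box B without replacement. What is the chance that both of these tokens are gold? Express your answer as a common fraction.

2775/12376

Condition on how many of the transferred tokens are gold (from Box A: 6 gold of 14; then Box B has 17 total).
  0 gold: C(6,0)C(8,3)/C(14,3) = 2/13; then P = C(7,2)/C(17,2) = 21/136
  1 gold: C(6,1)C(8,2)/C(14,3) = 6/13; then P = C(8,2)/C(17,2) = 7/34
  2 gold: C(6,2)C(8,1)/C(14,3) = 30/91; then P = C(9,2)/C(17,2) = 9/34
  3 gold: C(6,3)C(8,0)/C(14,3) = 5/91; then P = C(10,2)/C(17,2) = 45/136
P(both gold) = 2775/12376 ≈ 0.2242.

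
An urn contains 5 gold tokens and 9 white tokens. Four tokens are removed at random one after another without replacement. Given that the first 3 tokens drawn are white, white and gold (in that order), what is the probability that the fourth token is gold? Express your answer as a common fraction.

After removing 1 gold, 2 white, the urn has 4 gold out of 11 remaining.
P(fourth is gold | given) = 4/11 ≈ 0.3636.

4/11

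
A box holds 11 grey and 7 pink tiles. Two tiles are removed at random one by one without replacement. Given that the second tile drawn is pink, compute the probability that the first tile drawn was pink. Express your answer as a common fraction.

P(first=pink and the second tile drawn is pink) = (7/18)·(6/17) = 7/51.
P(the second tile drawn is pink) = Σ over first color = 77/306 + 7/51 = 7/18.
By Bayes, P(first=pink | the second tile drawn is pink) = 7/51 / 7/18 = 6/17 ≈ 0.3529.

6/17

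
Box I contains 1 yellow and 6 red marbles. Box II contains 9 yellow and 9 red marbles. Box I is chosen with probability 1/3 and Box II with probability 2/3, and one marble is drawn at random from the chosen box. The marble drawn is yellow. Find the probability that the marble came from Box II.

P(yellow | Box I) = 1/7; P(yellow | Box II) = 1/2.
P(yellow) = 1/3·1/7 + 2/3·1/2 = 8/21.
By Bayes' rule, P(Box II | yellow) = 1/3 / 8/21 = 7/8 ≈ 0.8750.

7/8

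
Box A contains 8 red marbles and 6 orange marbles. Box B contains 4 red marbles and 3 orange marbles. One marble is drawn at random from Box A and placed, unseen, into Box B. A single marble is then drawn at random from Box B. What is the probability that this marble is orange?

Condition on how many of the transferred marbles are orange (from Box A: 6 orange of 14; then Box B has 8 total).
  0 orange: C(6,0)C(8,1)/C(14,1) = 4/7; then P = 3/8
  1 orange: C(6,1)C(8,0)/C(14,1) = 3/7; then P = 4/8
P(orange from Box B) = 3/7 ≈ 0.4286.

3/7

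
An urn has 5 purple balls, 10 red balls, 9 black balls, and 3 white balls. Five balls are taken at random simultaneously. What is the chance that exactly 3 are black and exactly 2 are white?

14/4485

Unordered draws without replacement: count favorable combinations over C(27,5).
Favorable = C(5,0) · C(10,0) · C(9,3) · C(3,2) = 252; total = C(27,5) = 80730.
P = 252/80730 = 14/4485 ≈ 0.0031.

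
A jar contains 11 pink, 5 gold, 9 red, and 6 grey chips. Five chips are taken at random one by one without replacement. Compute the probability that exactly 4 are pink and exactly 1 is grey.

Unordered draws without replacement: count favorable combinations over C(31,5).
Favorable = C(11,4) · C(5,0) · C(9,0) · C(6,1) = 1980; total = C(31,5) = 169911.
P = 1980/169911 = 220/18879 ≈ 0.0117.

220/18879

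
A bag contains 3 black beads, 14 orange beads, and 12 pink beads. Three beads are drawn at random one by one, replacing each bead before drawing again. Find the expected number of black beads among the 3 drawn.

9/29

By linearity of expectation, E[X] = Σ P(draw i is black); each independent draw has P(black) = 3/29.
E[X] = 3 · 3/29 = 9/29 ≈ 0.3103.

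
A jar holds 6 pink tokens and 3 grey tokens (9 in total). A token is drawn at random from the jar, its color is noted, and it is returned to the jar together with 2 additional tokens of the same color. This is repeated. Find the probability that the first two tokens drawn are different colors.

4/11

Either pink then grey, or grey then pink; after the first draw the total is 11.
P = (6/9)·(3/11) + (3/9)·(6/11) = 4/11 ≈ 0.3636.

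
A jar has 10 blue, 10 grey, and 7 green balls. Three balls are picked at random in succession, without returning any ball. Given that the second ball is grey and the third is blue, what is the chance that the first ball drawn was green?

7/25

P(first=green and the second ball is grey and the third is blue) = (7/27)·(10/26)·(10/25) = 14/351.
P(E) = Σ over first color = 2/39 + 2/39 + 14/351 = 50/351.
By Bayes, P(first=green | E) = 14/351 / 50/351 = 7/25 ≈ 0.2800.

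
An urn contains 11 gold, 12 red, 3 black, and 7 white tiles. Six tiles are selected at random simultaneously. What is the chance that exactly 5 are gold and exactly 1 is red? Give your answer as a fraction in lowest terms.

Unordered draws without replacement: count favorable combinations over C(33,6).
Favorable = C(11,5) · C(12,1) · C(3,0) · C(7,0) = 5544; total = C(33,6) = 1107568.
P = 5544/1107568 = 9/1798 ≈ 0.0050.

9/1798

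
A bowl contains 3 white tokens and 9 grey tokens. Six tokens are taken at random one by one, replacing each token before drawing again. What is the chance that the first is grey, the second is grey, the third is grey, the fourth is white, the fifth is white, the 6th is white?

27/4096

Multiply the conditional probability of each draw in order, with replacement (the composition resets each draw).
P = (9/12) · (9/12) · (9/12) · (3/12) · (3/12) · (3/12) = 27/4096 ≈ 0.0066.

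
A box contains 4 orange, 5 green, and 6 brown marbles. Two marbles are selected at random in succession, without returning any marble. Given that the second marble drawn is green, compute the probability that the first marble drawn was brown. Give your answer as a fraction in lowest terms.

P(first=brown and the second marble drawn is green) = (6/15)·(5/14) = 1/7.
P(the second marble drawn is green) = Σ over first color = 2/21 + 2/21 + 1/7 = 1/3.
By Bayes, P(first=brown | the second marble drawn is green) = 1/7 / 1/3 = 3/7 ≈ 0.4286.

3/7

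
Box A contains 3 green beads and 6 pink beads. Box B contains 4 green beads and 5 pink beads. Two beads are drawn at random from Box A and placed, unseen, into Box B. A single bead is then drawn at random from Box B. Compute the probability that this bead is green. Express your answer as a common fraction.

14/33

Condition on how many of the transferred beads are green (from Box A: 3 green of 9; then Box B has 11 total).
  0 green: C(3,0)C(6,2)/C(9,2) = 5/12; then P = 4/11
  1 green: C(3,1)C(6,1)/C(9,2) = 1/2; then P = 5/11
  2 green: C(3,2)C(6,0)/C(9,2) = 1/12; then P = 6/11
P(green from Box B) = 14/33 ≈ 0.4242.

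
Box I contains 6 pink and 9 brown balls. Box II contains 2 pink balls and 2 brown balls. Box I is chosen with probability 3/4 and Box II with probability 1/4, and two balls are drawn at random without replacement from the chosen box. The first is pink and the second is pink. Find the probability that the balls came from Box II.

7/25

P(E | Box I) = 1/7; P(E | Box II) = 1/6.
P(E) = 3/4·1/7 + 1/4·1/6 = 25/168.
By Bayes' rule, P(Box II | E) = 1/24 / 25/168 = 7/25 ≈ 0.2800.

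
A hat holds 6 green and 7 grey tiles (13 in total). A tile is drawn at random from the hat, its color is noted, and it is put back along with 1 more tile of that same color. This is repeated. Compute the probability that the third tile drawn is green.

6/13

Sum over the four possibilities for the first two draws (green/not-green each), tracking how the green count and total change by +1 per draw.
P(third is green) = 6/13 ≈ 0.4615. (In a Pólya urn every draw has the same marginal probability 6/13.)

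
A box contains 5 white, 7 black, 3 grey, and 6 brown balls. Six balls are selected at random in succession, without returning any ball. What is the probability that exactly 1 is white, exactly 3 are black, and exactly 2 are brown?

125/2584

Unordered draws without replacement: count favorable combinations over C(21,6).
Favorable = C(5,1) · C(7,3) · C(3,0) · C(6,2) = 2625; total = C(21,6) = 54264.
P = 2625/54264 = 125/2584 ≈ 0.0484.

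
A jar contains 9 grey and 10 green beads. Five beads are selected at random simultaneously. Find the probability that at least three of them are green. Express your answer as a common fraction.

359/646

Sum the hypergeometric tail for j = 3,…,5 green beads.
Favorable = C(10,3)·C(9,2) + C(10,4)·C(9,1) + C(10,5)·C(9,0) = 6462; total = C(19,5) = 11628.
P = 6462/11628 = 359/646 ≈ 0.5557.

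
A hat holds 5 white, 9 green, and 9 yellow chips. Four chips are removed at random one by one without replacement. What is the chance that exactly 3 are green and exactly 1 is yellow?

108/1265

Unordered draws without replacement: count favorable combinations over C(23,4).
Favorable = C(5,0) · C(9,3) · C(9,1) = 756; total = C(23,4) = 8855.
P = 756/8855 = 108/1265 ≈ 0.0854.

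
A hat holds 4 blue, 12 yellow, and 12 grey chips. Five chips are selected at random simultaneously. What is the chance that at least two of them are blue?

79/585

Sum the hypergeometric tail for j = 2,…,4 blue chips.
Favorable = C(4,2)·C(24,3) + C(4,3)·C(24,2) + C(4,4)·C(24,1) = 13272; total = C(28,5) = 98280.
P = 13272/98280 = 79/585 ≈ 0.1350.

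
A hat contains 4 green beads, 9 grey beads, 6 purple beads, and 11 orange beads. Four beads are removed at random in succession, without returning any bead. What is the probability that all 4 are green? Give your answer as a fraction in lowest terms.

Unordered draws without replacement: count favorable combinations over C(30,4).
Favorable = C(4,4) · C(9,0) · C(6,0) · C(11,0) = 1; total = C(30,4) = 27405.
P = 1/27405 = 1/27405 ≈ 0.0000.

1/27405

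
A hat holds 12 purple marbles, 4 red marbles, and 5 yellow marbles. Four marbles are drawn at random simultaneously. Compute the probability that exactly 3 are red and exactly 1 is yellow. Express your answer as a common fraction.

4/1197

Unordered draws without replacement: count favorable combinations over C(21,4).
Favorable = C(12,0) · C(4,3) · C(5,1) = 20; total = C(21,4) = 5985.
P = 20/5985 = 4/1197 ≈ 0.0033.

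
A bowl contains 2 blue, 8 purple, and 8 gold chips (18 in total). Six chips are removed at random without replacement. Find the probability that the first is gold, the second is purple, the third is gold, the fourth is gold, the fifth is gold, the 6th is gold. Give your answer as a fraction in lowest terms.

8/1989

Multiply the conditional probability of each draw in order, without replacement, so each draw removes one from its color and from the total.
P = (8/18) · (8/17) · (7/16) · (6/15) · (5/14) · (4/13) = 8/1989 ≈ 0.0040.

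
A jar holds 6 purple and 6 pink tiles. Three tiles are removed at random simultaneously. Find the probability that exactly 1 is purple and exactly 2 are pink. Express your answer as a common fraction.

9/22

Unordered draws without replacement: count favorable combinations over C(12,3).
Favorable = C(6,1) · C(6,2) = 90; total = C(12,3) = 220.
P = 90/220 = 9/22 ≈ 0.4091.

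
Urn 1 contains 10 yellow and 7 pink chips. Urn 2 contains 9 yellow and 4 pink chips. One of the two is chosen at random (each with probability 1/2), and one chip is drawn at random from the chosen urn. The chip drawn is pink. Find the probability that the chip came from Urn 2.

P(pink | Urn 1) = 7/17; P(pink | Urn 2) = 4/13.
P(pink) = 1/2·7/17 + 1/2·4/13 = 159/442.
By Bayes' rule, P(Urn 2 | pink) = 2/13 / 159/442 = 68/159 ≈ 0.4277.

68/159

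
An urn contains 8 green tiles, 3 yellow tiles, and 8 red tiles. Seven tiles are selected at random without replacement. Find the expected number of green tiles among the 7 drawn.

56/19

By linearity of expectation, E[X] = Σ P(draw i is green); by symmetry each draw (even without replacement) has P(green) = 8/19.
E[X] = 7 · 8/19 = 56/19 ≈ 2.9474.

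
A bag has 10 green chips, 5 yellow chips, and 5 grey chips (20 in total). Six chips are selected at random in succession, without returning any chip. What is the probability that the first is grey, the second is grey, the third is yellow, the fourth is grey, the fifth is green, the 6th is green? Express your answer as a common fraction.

Multiply the conditional probability of each draw in order, without replacement, so each draw removes one from its color and from the total.
P = (5/20) · (4/19) · (5/18) · (3/17) · (10/16) · (9/15) = 5/5168 ≈ 0.0010.

5/5168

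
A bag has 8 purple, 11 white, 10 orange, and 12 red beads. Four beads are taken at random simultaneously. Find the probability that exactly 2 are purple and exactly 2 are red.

Unordered draws without replacement: count favorable combinations over C(41,4).
Favorable = C(8,2) · C(11,0) · C(10,0) · C(12,2) = 1848; total = C(41,4) = 101270.
P = 1848/101270 = 924/50635 ≈ 0.0182.

924/50635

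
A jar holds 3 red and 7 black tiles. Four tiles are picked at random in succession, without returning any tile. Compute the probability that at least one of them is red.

Use the complement: P(at least one red) = 1 − P(no red).
P(none) = C(7,4)/C(10,4) = 35/210.
So P = 1 − 35/210 = 5/6 ≈ 0.8333.

5/6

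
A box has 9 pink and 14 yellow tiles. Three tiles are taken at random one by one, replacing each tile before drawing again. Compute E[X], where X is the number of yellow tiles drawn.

42/23

By linearity of expectation, E[X] = Σ P(draw i is yellow); each independent draw has P(yellow) = 14/23.
E[X] = 3 · 14/23 = 42/23 ≈ 1.8261.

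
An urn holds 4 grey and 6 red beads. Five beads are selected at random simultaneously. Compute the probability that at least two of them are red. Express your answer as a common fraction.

41/42

Sum the hypergeometric tail for j = 2,…,5 red beads.
Favorable = C(6,2)·C(4,3) + C(6,3)·C(4,2) + C(6,4)·C(4,1) + C(6,5)·C(4,0) = 246; total = C(10,5) = 252.
P = 246/252 = 41/42 ≈ 0.9762.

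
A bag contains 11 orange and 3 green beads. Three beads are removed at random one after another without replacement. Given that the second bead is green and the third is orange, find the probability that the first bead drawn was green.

P(first=green and the second bead is green and the third is orange) = (3/14)·(2/13)·(11/12) = 11/364.
P(E) = Σ over first color = 55/364 + 11/364 = 33/182.
By Bayes, P(first=green | E) = 11/364 / 33/182 = 1/6 ≈ 0.1667.

1/6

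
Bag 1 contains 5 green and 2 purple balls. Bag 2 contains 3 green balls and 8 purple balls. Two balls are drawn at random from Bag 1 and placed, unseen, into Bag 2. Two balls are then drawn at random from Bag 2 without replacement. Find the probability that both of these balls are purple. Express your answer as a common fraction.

Condition on how many of the transferred balls are purple (from Bag 1: 2 purple of 7; then Bag 2 has 13 total).
  0 purple: C(2,0)C(5,2)/C(7,2) = 10/21; then P = C(8,2)/C(13,2) = 14/39
  1 purple: C(2,1)C(5,1)/C(7,2) = 10/21; then P = C(9,2)/C(13,2) = 6/13
  2 purple: C(2,2)C(5,0)/C(7,2) = 1/21; then P = C(10,2)/C(13,2) = 15/26
P(both purple) = 685/1638 ≈ 0.4182.

685/1638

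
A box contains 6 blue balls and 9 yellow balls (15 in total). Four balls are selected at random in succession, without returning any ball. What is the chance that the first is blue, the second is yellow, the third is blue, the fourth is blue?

Multiply the conditional probability of each draw in order, without replacement, so each draw removes one from its color and from the total.
P = (6/15) · (9/14) · (5/13) · (4/12) = 3/91 ≈ 0.0330.

3/91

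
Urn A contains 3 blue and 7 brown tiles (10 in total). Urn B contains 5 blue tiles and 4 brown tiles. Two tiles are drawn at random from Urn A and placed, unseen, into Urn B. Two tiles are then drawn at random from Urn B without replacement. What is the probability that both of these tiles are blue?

196/825

Condition on how many of the transferred tiles are blue (from Urn A: 3 blue of 10; then Urn B has 11 total).
  0 blue: C(3,0)C(7,2)/C(10,2) = 7/15; then P = C(5,2)/C(11,2) = 2/11
  1 blue: C(3,1)C(7,1)/C(10,2) = 7/15; then P = C(6,2)/C(11,2) = 3/11
  2 blue: C(3,2)C(7,0)/C(10,2) = 1/15; then P = C(7,2)/C(11,2) = 21/55
P(both blue) = 196/825 ≈ 0.2376.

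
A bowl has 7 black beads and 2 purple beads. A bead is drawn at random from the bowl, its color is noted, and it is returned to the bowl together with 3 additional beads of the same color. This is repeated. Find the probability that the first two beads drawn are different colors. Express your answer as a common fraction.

7/27

Either purple then black, or black then purple; after the first draw the total is 12.
P = (2/9)·(7/12) + (7/9)·(2/12) = 7/27 ≈ 0.2593.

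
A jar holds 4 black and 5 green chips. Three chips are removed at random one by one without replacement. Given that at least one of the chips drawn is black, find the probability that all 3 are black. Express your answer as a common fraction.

2/37

P(all 3 black) = C(4,3)/C(9,3) = 1/21; P(at least one black) = 1 − C(5,3)/C(9,3) = 37/42.
Since 'all 3 black' ⊆ 'at least one black', P(all 3 | at least one) = 1/21 / 37/42 = 2/37 ≈ 0.0541.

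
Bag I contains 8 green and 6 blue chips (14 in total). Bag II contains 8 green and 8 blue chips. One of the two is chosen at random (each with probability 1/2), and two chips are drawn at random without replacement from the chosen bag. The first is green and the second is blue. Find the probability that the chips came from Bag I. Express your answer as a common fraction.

90/181

P(E | Bag I) = 24/91; P(E | Bag II) = 4/15.
P(E) = 1/2·24/91 + 1/2·4/15 = 362/1365.
By Bayes' rule, P(Bag I | E) = 12/91 / 362/1365 = 90/181 ≈ 0.4972.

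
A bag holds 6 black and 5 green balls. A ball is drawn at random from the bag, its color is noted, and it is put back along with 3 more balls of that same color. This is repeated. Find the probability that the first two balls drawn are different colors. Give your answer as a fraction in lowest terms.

Either green then black, or black then green; after the first draw the total is 14.
P = (5/11)·(6/14) + (6/11)·(5/14) = 30/77 ≈ 0.3896.

30/77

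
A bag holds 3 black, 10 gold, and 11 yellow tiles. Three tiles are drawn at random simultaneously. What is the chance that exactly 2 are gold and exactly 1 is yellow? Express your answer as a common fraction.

45/184

Unordered draws without replacement: count favorable combinations over C(24,3).
Favorable = C(3,0) · C(10,2) · C(11,1) = 495; total = C(24,3) = 2024.
P = 495/2024 = 45/184 ≈ 0.2446.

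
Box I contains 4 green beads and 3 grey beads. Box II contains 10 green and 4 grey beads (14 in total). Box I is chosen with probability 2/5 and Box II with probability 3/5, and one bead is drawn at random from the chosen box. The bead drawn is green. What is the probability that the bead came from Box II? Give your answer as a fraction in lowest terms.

15/23

P(green | Box I) = 4/7; P(green | Box II) = 5/7.
P(green) = 2/5·4/7 + 3/5·5/7 = 23/35.
By Bayes' rule, P(Box II | green) = 3/7 / 23/35 = 15/23 ≈ 0.6522.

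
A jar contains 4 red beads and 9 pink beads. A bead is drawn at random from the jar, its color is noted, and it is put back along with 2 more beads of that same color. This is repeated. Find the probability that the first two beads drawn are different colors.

Either red then pink, or pink then red; after the first draw the total is 15.
P = (4/13)·(9/15) + (9/13)·(4/15) = 24/65 ≈ 0.3692.

24/65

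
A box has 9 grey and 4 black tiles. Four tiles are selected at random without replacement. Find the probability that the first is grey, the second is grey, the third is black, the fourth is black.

36/715

Multiply the conditional probability of each draw in order, without replacement, so each draw removes one from its color and from the total.
P = (9/13) · (8/12) · (4/11) · (3/10) = 36/715 ≈ 0.0503.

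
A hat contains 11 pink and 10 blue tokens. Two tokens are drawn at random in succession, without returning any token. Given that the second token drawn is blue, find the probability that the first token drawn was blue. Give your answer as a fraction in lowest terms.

9/20

P(first=blue and the second token drawn is blue) = (10/21)·(9/20) = 3/14.
P(the second token drawn is blue) = Σ over first color = 11/42 + 3/14 = 10/21.
By Bayes, P(first=blue | the second token drawn is blue) = 3/14 / 10/21 = 9/20 ≈ 0.4500.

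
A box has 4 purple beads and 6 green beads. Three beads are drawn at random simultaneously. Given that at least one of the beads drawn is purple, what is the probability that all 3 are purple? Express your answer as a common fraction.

1/25

P(all 3 purple) = C(4,3)/C(10,3) = 1/30; P(at least one purple) = 1 − C(6,3)/C(10,3) = 5/6.
Since 'all 3 purple' ⊆ 'at least one purple', P(all 3 | at least one) = 1/30 / 5/6 = 1/25 ≈ 0.0400.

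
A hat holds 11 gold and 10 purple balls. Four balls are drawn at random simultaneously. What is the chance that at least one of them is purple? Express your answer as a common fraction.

Use the complement: P(at least one purple) = 1 − P(no purple).
P(none) = C(11,4)/C(21,4) = 330/5985.
So P = 1 − 330/5985 = 377/399 ≈ 0.9449.

377/399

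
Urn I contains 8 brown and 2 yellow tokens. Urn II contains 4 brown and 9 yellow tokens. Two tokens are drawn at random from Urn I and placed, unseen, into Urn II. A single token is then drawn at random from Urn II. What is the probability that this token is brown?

28/75

Condition on how many of the transferred tokens are brown (from Urn I: 8 brown of 10; then Urn II has 15 total).
  0 brown: C(8,0)C(2,2)/C(10,2) = 1/45; then P = 4/15
  1 brown: C(8,1)C(2,1)/C(10,2) = 16/45; then P = 5/15
  2 brown: C(8,2)C(2,0)/C(10,2) = 28/45; then P = 6/15
P(brown from Urn II) = 28/75 ≈ 0.3733.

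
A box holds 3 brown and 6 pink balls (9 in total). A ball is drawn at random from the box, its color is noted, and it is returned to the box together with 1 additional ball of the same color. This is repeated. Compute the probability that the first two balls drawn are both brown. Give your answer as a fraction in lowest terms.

2/15

After a brown draw the box holds 4 brown out of 10.
P = (3/9)·(4/10) = 2/15 ≈ 0.1333.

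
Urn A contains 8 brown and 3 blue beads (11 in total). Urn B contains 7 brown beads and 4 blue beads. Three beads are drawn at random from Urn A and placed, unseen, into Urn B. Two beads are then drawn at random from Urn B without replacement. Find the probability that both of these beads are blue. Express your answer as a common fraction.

Condition on how many of the transferred beads are blue (from Urn A: 3 blue of 11; then Urn B has 14 total).
  0 blue: C(3,0)C(8,3)/C(11,3) = 56/165; then P = C(4,2)/C(14,2) = 6/91
  1 blue: C(3,1)C(8,2)/C(11,3) = 28/55; then P = C(5,2)/C(14,2) = 10/91
  2 blue: C(3,2)C(8,1)/C(11,3) = 8/55; then P = C(6,2)/C(14,2) = 15/91
  3 blue: C(3,3)C(8,0)/C(11,3) = 1/165; then P = C(7,2)/C(14,2) = 3/13
P(both blue) = 519/5005 ≈ 0.1037.

519/5005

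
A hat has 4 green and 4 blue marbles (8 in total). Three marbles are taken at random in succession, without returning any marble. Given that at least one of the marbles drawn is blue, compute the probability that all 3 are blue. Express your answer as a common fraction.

1/13

P(all 3 blue) = C(4,3)/C(8,3) = 1/14; P(at least one blue) = 1 − C(4,3)/C(8,3) = 13/14.
Since 'all 3 blue' ⊆ 'at least one blue', P(all 3 | at least one) = 1/14 / 13/14 = 1/13 ≈ 0.0769.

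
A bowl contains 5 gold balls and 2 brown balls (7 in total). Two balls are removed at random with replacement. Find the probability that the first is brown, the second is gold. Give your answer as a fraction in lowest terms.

Multiply the conditional probability of each draw in order, with replacement (the composition resets each draw).
P = (2/7) · (5/7) = 10/49 ≈ 0.2041.

10/49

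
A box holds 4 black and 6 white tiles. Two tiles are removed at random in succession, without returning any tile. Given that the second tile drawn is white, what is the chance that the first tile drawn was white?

5/9

P(first=white and the second tile drawn is white) = (6/10)·(5/9) = 1/3.
P(the second tile drawn is white) = Σ over first color = 4/15 + 1/3 = 3/5.
By Bayes, P(first=white | the second tile drawn is white) = 1/3 / 3/5 = 5/9 ≈ 0.5556.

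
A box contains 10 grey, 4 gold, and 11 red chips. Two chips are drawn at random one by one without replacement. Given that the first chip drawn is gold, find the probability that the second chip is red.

After removing 1 gold, the box has 11 red out of 24 remaining.
P(second is red | given) = 11/24 ≈ 0.4583.

11/24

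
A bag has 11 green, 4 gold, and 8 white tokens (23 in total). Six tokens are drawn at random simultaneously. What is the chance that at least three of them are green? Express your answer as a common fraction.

Sum the hypergeometric tail for j = 3,…,6 green tokens.
Favorable = C(11,3)·C(12,3) + C(11,4)·C(12,2) + C(11,5)·C(12,1) + C(11,6)·C(12,0) = 64086; total = C(23,6) = 100947.
P = 64086/100947 = 1942/3059 ≈ 0.6348.

1942/3059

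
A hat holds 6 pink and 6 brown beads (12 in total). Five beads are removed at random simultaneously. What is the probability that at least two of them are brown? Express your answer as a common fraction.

29/33

Sum the hypergeometric tail for j = 2,…,5 brown beads.
Favorable = C(6,2)·C(6,3) + C(6,3)·C(6,2) + C(6,4)·C(6,1) + C(6,5)·C(6,0) = 696; total = C(12,5) = 792.
P = 696/792 = 29/33 ≈ 0.8788.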